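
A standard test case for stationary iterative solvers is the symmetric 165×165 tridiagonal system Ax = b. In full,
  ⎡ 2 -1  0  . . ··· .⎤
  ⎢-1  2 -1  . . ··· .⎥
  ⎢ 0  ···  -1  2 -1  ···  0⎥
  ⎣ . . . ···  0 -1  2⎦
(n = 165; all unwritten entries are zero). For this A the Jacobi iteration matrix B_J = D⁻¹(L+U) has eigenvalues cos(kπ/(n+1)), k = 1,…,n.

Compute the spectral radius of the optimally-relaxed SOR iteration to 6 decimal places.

ρ_SOR = 0.962855

spectrum of D⁻¹(L+U) = {cos(kπ/166) : 1≤k≤165}; ρ_J = cos(π/166) = 0.999821.
1 − cos²(π/166) = sin²(π/166) ⇒ √(1−ρ_J²) = sin(π/166) = 0.0189241.
Young: ω* = 2/(1+√(1−ρ_J²)) = 2/(1+0.0189241) = 2/1.0189241 = 1.962855.
ρ(B_{ω*}) = ω*−1 = 0.962855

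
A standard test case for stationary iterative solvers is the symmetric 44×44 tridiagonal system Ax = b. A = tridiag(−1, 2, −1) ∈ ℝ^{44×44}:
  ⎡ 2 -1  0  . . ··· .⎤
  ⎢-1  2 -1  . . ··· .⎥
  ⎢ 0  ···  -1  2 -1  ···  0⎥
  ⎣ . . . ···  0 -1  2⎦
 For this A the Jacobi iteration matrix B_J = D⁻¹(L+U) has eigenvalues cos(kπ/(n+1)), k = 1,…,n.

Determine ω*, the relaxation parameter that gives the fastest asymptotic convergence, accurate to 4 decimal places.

spectrum of D⁻¹(L+U) = {cos(kπ/45) : 1≤k≤44}; ρ_J = cos(π/45) = 0.9976.
√(1−ρ_J²) = |sin(π/45)| = 0.06976
ω* = 2 / (1 + 0.06976) = 2 / 1.06976 ≈ 1.8696.
and ρ(B_{ω*}) = 1.8696 − 1 = 0.8696.

ω* = 1.8696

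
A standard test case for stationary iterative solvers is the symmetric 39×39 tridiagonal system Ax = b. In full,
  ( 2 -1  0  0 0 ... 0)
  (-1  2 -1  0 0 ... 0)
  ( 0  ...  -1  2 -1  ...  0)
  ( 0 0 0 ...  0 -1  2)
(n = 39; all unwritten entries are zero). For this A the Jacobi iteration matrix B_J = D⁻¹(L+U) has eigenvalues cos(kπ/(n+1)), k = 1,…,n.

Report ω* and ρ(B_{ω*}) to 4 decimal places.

ω* = 1.8545, ρ_SOR = 0.8545

½·tridiag(1,0,1) at n=39: λ_k = cos(kπ/40); max |λ| at k=1 ⇒ ρ_J = cos(π/40) ≈ 0.9969.
√(1−ρ_J²) simplifies to sin(π/40) = 0.07846.
ω* = 2/(1 + 0.07846) = 2/1.07846 = 1.8545.
ρ_SOR = ω* − 1 = 1.8545 − 1 = 0.8545.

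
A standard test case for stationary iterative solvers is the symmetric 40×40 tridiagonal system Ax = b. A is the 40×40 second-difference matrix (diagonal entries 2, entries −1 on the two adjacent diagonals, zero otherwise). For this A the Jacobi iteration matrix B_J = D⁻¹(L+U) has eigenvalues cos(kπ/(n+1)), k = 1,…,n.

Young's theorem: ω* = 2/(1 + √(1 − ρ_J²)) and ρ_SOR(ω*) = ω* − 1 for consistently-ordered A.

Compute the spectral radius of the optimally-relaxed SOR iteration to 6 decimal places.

ρ_SOR = 0.857788

n=40: λ(B_J) = 1 − λ(A)/2 = cos(kπ/41); k=1 gives ρ_J = 0.997066.
√(1−ρ_J²) simplifies to sin(π/41) = 0.0765493.
ω* = 2 / (1 + 0.0765493) = 2 / 1.0765493 ≈ 1.857788.
ρ(B_{ω*}) = ω*−1 = 0.857788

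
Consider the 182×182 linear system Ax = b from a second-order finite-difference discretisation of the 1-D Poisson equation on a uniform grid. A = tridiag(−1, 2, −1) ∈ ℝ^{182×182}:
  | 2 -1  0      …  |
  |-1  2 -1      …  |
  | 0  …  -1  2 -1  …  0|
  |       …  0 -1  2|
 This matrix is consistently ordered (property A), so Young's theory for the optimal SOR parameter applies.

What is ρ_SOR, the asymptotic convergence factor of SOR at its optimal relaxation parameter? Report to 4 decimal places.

spectrum of D⁻¹(L+U) = {cos(kπ/183) : 1≤k≤182}; ρ_J = cos(π/183) = 0.9999.
√(1−ρ_J²) simplifies to sin(π/183) = 0.01717.
[ω*] 2 ÷ (1 + 0.01717) = 2 ÷ 1.01717 = 1.9662.
At ω = 1.9662 every |λ(B_ω)| = ω−1, so ρ_SOR = 0.9662.

ρ_SOR = 0.9662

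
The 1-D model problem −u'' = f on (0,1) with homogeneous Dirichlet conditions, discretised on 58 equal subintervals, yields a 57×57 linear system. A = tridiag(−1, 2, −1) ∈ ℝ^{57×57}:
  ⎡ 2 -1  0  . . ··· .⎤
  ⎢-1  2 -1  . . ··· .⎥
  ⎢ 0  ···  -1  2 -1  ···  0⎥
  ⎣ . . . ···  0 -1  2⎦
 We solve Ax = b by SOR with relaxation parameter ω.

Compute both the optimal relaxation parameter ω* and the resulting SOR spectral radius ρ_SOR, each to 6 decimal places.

½·tridiag(1,0,1) at n=57: λ_k = cos(kπ/58); max |λ| at k=1 ⇒ ρ_J = cos(π/58) ≈ 0.998533.
1 − cos²(π/58) = sin²(π/58) ⇒ √(1−ρ_J²) = sin(π/58) = 0.0541389.
ω* = 2/(1 + 0.0541389) = 2/1.0541389 = 1.897283.
ρ_SOR = ω* − 1 ≈ 0.897283.

ω* = 1.897283, ρ_SOR = 0.897283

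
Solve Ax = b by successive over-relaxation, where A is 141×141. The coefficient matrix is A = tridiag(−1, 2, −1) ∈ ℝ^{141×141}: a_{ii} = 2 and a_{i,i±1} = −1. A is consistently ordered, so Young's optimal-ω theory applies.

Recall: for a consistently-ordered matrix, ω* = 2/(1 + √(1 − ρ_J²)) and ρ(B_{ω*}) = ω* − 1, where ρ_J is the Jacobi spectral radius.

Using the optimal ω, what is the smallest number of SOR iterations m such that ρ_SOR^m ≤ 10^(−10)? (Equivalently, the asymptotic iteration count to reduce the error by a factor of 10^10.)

½·tridiag(1,0,1) at n=141: λ_k = cos(kπ/142); max |λ| at k=1 ⇒ ρ_J = cos(π/142) ≈ 0.9997553.
√(1 − cos²(π/142)) = sin(π/142) ≈ 0.0221221.
ω* = 2 / (1 + 0.0221221) = 2 / 1.0221221 ≈ 1.9567134.
Hence ρ(B_{ω*}) = 1.9567134 − 1 = 0.9567134.
(0.9567134)^m ≤ 10^{−10}  ⇒  m·ln(0.9567134) ≤ −10·ln10  ⇒  m ≥ 520.343  ⇒  m = 521

m = 521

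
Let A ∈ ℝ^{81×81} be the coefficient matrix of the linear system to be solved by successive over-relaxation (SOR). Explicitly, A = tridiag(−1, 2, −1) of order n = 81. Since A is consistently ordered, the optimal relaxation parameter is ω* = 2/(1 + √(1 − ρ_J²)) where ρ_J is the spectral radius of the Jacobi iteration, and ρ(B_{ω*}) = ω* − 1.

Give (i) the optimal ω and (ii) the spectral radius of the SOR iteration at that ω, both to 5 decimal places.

With n=81, ρ(Jacobi) = cos(π/82) = 0.99927.
1 − cos²(π/82) = sin²(π/82) ⇒ √(1−ρ_J²) = sin(π/82) = 0.038303.
ω* = 2/(1 + 0.038303) = 2/1.038303 = 1.92622.
ρ_SOR = ω* − 1 = 1.92622 − 1 = 0.92622.

ω* = 1.92622, ρ_SOR = 0.92622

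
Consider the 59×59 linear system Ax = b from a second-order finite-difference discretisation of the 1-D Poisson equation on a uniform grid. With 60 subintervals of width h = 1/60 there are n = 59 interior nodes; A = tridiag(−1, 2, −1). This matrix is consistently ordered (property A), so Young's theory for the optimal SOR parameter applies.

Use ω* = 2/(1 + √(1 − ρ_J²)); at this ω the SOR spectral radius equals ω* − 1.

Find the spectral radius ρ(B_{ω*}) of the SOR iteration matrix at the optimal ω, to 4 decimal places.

ρ_SOR = 0.9005

n=59: λ(B_J) = 1 − λ(A)/2 = cos(kπ/60); k=1 gives ρ_J = 0.9986.
√(1−ρ_J²) simplifies to sin(π/60) = 0.05234.
ω* = 2/(1 + 0.05234) = 2/1.05234 = 1.9005.
and ρ(B_{ω*}) = 1.9005 − 1 = 0.9005.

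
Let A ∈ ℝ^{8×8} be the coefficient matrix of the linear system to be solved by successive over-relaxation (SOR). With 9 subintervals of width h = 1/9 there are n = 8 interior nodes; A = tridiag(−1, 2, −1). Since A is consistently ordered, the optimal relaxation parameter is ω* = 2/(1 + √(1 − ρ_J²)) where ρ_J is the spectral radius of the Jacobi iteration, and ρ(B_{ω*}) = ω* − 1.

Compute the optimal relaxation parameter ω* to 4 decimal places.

[ρ_J] n=8: ρ(B_J) = cos(π/(n+1)) = cos(π/9) = 0.9397.
√(1 − cos²(π/9)) = sin(π/9) ≈ 0.34202.
Young: ω* = 2/(1+√(1−ρ_J²)) = 2/(1+0.34202) = 2/1.34202 = 1.4903.
ρ_SOR = ω* − 1 = 1.4903 − 1 = 0.4903.

ω* = 1.4903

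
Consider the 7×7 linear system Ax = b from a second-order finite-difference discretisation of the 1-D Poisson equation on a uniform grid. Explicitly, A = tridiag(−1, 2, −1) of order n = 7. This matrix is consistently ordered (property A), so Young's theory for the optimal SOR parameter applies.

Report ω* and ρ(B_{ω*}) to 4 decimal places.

B_J for the 7×7 system has eigenvalues cos(kπ/8); ρ_J = cos(π/8) = 0.9239.
√(1−ρ_J²) = |sin(π/8)| = 0.38268
ω* = 2 / (1 + 0.38268) = 2 / 1.38268 ≈ 1.4465.
[ρ_SOR] ω* − 1 = 0.4465.

ω* = 1.4465, ρ_SOR = 0.4465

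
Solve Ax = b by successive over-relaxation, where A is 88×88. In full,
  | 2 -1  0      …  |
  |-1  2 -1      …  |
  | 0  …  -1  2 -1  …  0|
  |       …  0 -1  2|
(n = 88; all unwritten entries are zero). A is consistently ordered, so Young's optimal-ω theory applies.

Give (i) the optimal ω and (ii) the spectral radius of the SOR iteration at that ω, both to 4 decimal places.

ω* = 1.9318, ρ_SOR = 0.9318

B_J for the 88×88 system has eigenvalues cos(kπ/89); ρ_J = cos(π/89) = 0.9994.
root = sin(π/89) = 0.03529  (since 1−cos² = sin²).
So ω* = 2/1.03529 = 1.9318 (Young).
[ρ_SOR] ω* − 1 = 0.9318.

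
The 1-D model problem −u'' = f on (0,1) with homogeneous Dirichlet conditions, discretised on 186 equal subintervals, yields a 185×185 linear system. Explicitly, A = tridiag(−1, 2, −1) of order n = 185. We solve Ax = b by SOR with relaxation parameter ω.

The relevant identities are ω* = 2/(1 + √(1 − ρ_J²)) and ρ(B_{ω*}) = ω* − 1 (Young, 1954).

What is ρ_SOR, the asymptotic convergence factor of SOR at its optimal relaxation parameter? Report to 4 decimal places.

ρ_SOR = 0.9668

½·tridiag(1,0,1) at n=185: λ_k = cos(kπ/186); max |λ| at k=1 ⇒ ρ_J = cos(π/186) ≈ 0.9999.
1 − cos²(π/186) = sin²(π/186) ⇒ √(1−ρ_J²) = sin(π/186) = 0.01689.
ω* = 2/(1+0.01689) = 1.9668
ρ(B_{ω*}) = ω*−1 = 0.9668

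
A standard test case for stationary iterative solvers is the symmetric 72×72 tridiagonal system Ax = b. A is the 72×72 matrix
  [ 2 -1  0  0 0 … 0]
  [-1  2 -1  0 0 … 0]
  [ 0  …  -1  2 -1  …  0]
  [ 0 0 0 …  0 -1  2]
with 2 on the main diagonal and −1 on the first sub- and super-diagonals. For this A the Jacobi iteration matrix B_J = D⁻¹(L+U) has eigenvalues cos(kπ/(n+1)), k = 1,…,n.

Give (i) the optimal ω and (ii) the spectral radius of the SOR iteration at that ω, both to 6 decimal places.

ω* = 1.917505, ρ_SOR = 0.917505

B_J for the 72×72 system has eigenvalues cos(kπ/73); ρ_J = cos(π/73) = 0.999074.
1 − cos²(π/73) = sin²(π/73) ⇒ √(1−ρ_J²) = sin(π/73) = 0.0430222.
So ω* = 2/1.0430222 = 1.917505 (Young).
ρ_SOR = ω* − 1 ≈ 0.917505.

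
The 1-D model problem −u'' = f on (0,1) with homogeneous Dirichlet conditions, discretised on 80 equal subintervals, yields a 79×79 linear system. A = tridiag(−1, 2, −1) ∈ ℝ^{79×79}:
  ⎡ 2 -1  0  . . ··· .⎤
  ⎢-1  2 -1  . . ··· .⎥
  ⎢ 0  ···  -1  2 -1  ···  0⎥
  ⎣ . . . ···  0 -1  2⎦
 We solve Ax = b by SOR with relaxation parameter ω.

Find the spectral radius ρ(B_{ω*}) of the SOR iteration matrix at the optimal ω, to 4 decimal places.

½·tridiag(1,0,1) at n=79: λ_k = cos(kπ/80); max |λ| at k=1 ⇒ ρ_J = cos(π/80) ≈ 0.9992.
√(1−ρ_J²) simplifies to sin(π/80) = 0.03926.
So ω* = 2/1.03926 = 1.9244 (Young).
ρ(B_{ω*}) = ω*−1 = 0.9244

ρ_SOR = 0.9244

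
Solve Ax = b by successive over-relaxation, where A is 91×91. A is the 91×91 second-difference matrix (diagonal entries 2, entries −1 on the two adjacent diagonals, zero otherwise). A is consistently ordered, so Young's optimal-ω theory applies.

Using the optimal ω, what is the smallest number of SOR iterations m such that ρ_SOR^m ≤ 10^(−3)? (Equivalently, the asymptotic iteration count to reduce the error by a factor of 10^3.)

With n=91, ρ(Jacobi) = cos(π/92) = 0.9994170.
√(1−ρ_J²) simplifies to sin(π/92) = 0.0341411.
ω* = 2 / (1 + 0.0341411) = 2 / 1.0341411 ≈ 1.9339721.
ρ_SOR = ω* − 1 ≈ 0.9339721.
(0.9339721)^m ≤ 10^{−3}  ⇒  m·ln(0.9339721) ≤ −3·ln10  ⇒  m ≥ 101.126  ⇒  m = 102

m = 102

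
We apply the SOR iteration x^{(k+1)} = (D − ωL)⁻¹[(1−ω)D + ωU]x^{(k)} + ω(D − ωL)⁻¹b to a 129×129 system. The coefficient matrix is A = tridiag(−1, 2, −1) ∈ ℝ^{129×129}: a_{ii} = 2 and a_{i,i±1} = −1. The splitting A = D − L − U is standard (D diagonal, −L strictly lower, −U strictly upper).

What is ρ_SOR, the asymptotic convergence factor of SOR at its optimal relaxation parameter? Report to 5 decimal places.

n=129: λ(B_J) = 1 − λ(A)/2 = cos(kπ/130); k=1 gives ρ_J = 0.99971.
√(1−ρ_J²) = |sin(π/130)| = 0.024164
[ω*] 2 ÷ (1 + 0.024164) = 2 ÷ 1.024164 = 1.95281.
ρ_SOR = ω* − 1 ≈ 0.95281.

ρ_SOR = 0.95281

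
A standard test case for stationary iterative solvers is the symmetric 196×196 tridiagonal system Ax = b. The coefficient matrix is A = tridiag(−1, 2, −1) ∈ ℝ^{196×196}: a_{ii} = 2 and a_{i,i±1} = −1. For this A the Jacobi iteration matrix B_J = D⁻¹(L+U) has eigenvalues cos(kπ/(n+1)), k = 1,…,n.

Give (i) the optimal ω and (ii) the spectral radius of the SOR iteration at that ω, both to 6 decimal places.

ω* = 1.968608, ρ_SOR = 0.968608

ρ_J = max_k |cos(kπ/197)| = cos(π/197) = 0.999873
√(1−ρ_J²) simplifies to sin(π/197) = 0.0159465.
ω* = 2/(1 + 0.0159465) = 2/1.0159465 = 1.968608.
ρ(B_{ω*}) = ω*−1 = 0.968608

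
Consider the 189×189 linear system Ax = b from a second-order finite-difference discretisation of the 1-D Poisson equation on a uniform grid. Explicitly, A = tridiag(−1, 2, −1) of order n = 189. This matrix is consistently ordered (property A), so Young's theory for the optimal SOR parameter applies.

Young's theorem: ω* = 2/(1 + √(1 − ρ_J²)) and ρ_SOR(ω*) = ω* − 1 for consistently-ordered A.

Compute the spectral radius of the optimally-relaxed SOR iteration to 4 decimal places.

spectrum of D⁻¹(L+U) = {cos(kπ/190) : 1≤k≤189}; ρ_J = cos(π/190) = 0.9999.
√(1−ρ_J²) simplifies to sin(π/190) = 0.01653.
Young: ω* = 2/(1+√(1−ρ_J²)) = 2/(1+0.01653) = 2/1.01653 = 1.9675.
and ρ(B_{ω*}) = 1.9675 − 1 = 0.9675.

ρ_SOR = 0.9675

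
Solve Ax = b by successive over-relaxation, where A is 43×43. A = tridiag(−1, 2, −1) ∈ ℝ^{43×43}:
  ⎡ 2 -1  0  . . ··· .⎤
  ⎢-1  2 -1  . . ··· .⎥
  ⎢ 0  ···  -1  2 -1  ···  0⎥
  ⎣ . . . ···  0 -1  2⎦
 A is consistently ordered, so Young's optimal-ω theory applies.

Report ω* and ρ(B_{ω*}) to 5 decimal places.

spectrum of D⁻¹(L+U) = {cos(kπ/44) : 1≤k≤43}; ρ_J = cos(π/44) = 0.99745.
√(1 − cos²(π/44)) = sin(π/44) ≈ 0.071339.
Young: ω* = 2/(1+√(1−ρ_J²)) = 2/(1+0.071339) = 2/1.071339 = 1.86682.
ρ_SOR = ω* − 1 = 1.86682 − 1 = 0.86682.

ω* = 1.86682, ρ_SOR = 0.86682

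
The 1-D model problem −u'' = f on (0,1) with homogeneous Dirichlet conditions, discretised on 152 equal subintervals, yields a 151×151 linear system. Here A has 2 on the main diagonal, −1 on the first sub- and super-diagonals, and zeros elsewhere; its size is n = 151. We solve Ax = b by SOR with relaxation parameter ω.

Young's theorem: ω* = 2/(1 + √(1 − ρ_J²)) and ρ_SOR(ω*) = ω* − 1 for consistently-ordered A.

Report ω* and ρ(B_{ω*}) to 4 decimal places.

B_J for the 151×151 system has eigenvalues cos(kπ/152); ρ_J = cos(π/152) = 0.9998.
√(1−ρ_J²) = |sin(π/152)| = 0.02067
Young: ω* = 2/(1+√(1−ρ_J²)) = 2/(1+0.02067) = 2/1.02067 = 1.9595.
ρ_SOR = ω* − 1 = 1.9595 − 1 = 0.9595.

ω* = 1.9595, ρ_SOR = 0.9595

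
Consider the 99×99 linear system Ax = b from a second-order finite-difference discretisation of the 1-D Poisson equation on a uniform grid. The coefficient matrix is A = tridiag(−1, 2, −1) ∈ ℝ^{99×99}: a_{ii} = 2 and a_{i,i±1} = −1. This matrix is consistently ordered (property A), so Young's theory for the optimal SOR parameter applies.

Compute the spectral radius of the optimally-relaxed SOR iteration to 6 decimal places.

n=99: λ(B_J) = 1 − λ(A)/2 = cos(kπ/100); k=1 gives ρ_J = 0.999507.
√(1−ρ_J²) simplifies to sin(π/100) = 0.0314108.
ω* = 2/(1+0.0314108) = 1.939092
ρ_SOR = ω* − 1 ≈ 0.939092.

ρ_SOR = 0.939092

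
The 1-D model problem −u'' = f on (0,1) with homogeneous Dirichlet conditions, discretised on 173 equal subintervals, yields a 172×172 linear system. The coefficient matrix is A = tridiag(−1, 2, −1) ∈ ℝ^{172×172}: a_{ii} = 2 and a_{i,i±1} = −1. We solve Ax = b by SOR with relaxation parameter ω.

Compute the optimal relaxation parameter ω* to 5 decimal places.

ω* = 1.96433

spectrum of D⁻¹(L+U) = {cos(kπ/173) : 1≤k≤172}; ρ_J = cos(π/173) = 0.99984.
1 − cos²(π/173) = sin²(π/173) ⇒ √(1−ρ_J²) = sin(π/173) = 0.018158.
[ω*] 2 ÷ (1 + 0.018158) = 2 ÷ 1.018158 = 1.96433.
Hence ρ(B_{ω*}) = 1.96433 − 1 = 0.96433.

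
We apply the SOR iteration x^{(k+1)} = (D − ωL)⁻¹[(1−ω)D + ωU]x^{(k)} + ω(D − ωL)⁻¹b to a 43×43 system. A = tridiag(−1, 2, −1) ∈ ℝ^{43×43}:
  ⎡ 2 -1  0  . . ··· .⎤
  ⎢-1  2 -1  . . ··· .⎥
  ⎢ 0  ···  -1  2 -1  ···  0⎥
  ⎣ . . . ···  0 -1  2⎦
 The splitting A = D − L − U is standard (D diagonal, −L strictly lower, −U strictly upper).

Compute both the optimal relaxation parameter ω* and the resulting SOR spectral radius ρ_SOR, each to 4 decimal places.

[ρ_J] n=43: ρ(B_J) = cos(π/(n+1)) = cos(π/44) = 0.9975.
√(1−ρ_J²) simplifies to sin(π/44) = 0.07134.
Young: ω* = 2/(1+√(1−ρ_J²)) = 2/(1+0.07134) = 2/1.07134 = 1.8668.
ρ(B_{ω*}) = ω*−1 = 0.8668

ω* = 1.8668, ρ_SOR = 0.8668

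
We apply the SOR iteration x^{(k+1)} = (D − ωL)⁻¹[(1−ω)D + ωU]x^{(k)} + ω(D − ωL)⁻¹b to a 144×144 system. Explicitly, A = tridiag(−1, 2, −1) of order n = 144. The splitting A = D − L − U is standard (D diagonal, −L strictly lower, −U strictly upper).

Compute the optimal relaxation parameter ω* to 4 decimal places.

½·tridiag(1,0,1) at n=144: λ_k = cos(kπ/145); max |λ| at k=1 ⇒ ρ_J = cos(π/145) ≈ 0.9998.
√(1−ρ_J²) = |sin(π/145)| = 0.02166
So ω* = 2/1.02166 = 1.9576 (Young).
ρ_SOR = ω* − 1 = 1.9576 − 1 = 0.9576.

ω* = 1.9576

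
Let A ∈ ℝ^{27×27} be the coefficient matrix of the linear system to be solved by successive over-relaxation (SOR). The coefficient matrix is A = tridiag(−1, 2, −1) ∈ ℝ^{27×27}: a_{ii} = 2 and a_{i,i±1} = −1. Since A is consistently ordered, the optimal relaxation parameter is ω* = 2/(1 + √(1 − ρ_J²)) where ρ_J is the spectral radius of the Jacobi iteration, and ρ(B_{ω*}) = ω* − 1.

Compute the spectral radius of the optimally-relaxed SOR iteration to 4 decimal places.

½·tridiag(1,0,1) at n=27: λ_k = cos(kπ/28); max |λ| at k=1 ⇒ ρ_J = cos(π/28) ≈ 0.9937.
root = sin(π/28) = 0.11196  (since 1−cos² = sin²).
ω* = 2/(1+0.11196) = 1.7986
ρ_SOR = ω* − 1 = 1.7986 − 1 = 0.7986.

ρ_SOR = 0.7986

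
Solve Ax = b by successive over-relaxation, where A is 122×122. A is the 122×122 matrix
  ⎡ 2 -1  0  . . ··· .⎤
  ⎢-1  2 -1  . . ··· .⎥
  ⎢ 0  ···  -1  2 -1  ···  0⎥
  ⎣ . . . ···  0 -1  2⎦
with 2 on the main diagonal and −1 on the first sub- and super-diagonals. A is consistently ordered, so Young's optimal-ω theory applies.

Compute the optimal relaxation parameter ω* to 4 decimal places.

n=122: λ(B_J) = 1 − λ(A)/2 = cos(kπ/123); k=1 gives ρ_J = 0.9997.
root = sin(π/123) = 0.02554  (since 1−cos² = sin²).
Then 2/(1+√(1−ρ_J²)) = 2/(1+0.02554); ω* = 2/1.02554 = 1.9502.
At ω = 1.9502 every |λ(B_ω)| = ω−1, so ρ_SOR = 0.9502.

ω* = 1.9502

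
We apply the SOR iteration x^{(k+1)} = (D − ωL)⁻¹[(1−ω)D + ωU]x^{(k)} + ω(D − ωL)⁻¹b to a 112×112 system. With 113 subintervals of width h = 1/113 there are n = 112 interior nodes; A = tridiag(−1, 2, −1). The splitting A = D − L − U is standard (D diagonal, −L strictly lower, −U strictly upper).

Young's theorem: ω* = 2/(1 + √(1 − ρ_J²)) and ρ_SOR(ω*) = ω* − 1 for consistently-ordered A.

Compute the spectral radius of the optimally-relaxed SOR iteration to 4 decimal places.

ρ_SOR = 0.9459

B_J for the 112×112 system has eigenvalues cos(kπ/113); ρ_J = cos(π/113) = 0.9996.
√(1−ρ_J²) = |sin(π/113)| = 0.02780
ω* = 2 / (1 + 0.02780) = 2 / 1.02780 ≈ 1.9459.
At ω = 1.9459 every |λ(B_ω)| = ω−1, so ρ_SOR = 0.9459.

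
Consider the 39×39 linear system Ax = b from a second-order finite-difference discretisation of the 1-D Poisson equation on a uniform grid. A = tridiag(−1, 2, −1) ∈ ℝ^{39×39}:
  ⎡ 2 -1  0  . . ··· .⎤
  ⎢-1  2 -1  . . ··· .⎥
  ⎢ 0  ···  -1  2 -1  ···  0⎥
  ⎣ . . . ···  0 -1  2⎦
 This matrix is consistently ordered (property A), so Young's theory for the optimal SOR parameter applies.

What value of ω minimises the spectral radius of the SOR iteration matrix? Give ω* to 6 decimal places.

ω* = 1.854498

spectrum of D⁻¹(L+U) = {cos(kπ/40) : 1≤k≤39}; ρ_J = cos(π/40) = 0.996917.
√(1 − cos²(π/40)) = sin(π/40) ≈ 0.0784591.
ω* = 2 / (1 + 0.0784591) = 2 / 1.0784591 ≈ 1.854498.
[ρ_SOR] ω* − 1 = 0.854498.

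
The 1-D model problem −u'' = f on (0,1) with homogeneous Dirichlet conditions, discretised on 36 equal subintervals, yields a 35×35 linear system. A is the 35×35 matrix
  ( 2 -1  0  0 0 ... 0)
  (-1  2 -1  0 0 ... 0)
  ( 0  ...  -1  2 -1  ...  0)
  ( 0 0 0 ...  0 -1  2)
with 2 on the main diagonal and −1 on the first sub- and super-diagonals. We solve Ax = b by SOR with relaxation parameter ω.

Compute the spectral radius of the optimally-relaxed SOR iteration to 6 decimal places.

With n=35, ρ(Jacobi) = cos(π/36) = 0.996195.
√(1 − cos²(π/36)) = sin(π/36) ≈ 0.0871557.
[ω*] 2 ÷ (1 + 0.0871557) = 2 ÷ 1.0871557 = 1.839663.
At ω = 1.839663 every |λ(B_ω)| = ω−1, so ρ_SOR = 0.839663.

ρ_SOR = 0.839663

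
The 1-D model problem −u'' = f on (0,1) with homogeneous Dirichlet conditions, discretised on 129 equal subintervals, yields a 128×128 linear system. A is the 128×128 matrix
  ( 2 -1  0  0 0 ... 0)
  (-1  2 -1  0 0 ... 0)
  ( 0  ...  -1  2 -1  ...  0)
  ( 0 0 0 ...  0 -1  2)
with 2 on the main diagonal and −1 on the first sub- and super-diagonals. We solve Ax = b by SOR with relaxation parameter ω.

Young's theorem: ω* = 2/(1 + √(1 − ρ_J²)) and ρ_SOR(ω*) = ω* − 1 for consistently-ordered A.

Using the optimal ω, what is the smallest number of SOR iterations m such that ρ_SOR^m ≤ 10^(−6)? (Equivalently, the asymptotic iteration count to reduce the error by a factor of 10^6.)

m = 284

With n=128, ρ(Jacobi) = cos(π/129) = 0.9997035.
√(1 − cos²(π/129)) = sin(π/129) ≈ 0.0243510.
Then 2/(1+√(1−ρ_J²)) = 2/(1+0.0243510); ω* = 2/1.0243510 = 1.9524558.
At ω = 1.9524558 every |λ(B_ω)| = ω−1, so ρ_SOR = 0.9524558.
ρ_SOR^m ≤ 10^(−6) ⇔ m ≥ 6·ln10/(−ln 0.9524558) = 13.8155/0.0487116 = 283.618; m = ⌈283.618⌉ = 284.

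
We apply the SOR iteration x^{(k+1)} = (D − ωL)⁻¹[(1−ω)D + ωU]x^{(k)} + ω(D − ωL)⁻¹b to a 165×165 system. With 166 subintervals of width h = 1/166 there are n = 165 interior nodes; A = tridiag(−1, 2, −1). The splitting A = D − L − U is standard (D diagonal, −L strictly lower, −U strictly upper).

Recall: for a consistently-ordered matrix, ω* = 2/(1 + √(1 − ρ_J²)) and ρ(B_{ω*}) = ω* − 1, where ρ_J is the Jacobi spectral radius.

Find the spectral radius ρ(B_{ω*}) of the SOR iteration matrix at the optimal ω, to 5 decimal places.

ρ_SOR = 0.96285

With n=165, ρ(Jacobi) = cos(π/166) = 0.99982.
1 − cos²(π/166) = sin²(π/166) ⇒ √(1−ρ_J²) = sin(π/166) = 0.018924.
Young: ω* = 2/(1+√(1−ρ_J²)) = 2/(1+0.018924) = 2/1.018924 = 1.96285.
[ρ_SOR] ω* − 1 = 0.96285.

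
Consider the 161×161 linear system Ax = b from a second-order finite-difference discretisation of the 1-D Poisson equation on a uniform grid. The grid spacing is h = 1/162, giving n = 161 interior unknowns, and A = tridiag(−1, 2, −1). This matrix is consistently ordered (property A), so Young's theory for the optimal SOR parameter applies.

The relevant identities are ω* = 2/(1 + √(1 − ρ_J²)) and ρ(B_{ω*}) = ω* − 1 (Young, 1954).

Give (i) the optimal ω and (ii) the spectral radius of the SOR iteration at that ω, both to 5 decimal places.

[ρ_J] n=161: ρ(B_J) = cos(π/(n+1)) = cos(π/162) = 0.99981.
√(1−ρ_J²) simplifies to sin(π/162) = 0.019391.
[ω*] 2 ÷ (1 + 0.019391) = 2 ÷ 1.019391 = 1.96196.
At ω = 1.96196 every |λ(B_ω)| = ω−1, so ρ_SOR = 0.96196.

ω* = 1.96196, ρ_SOR = 0.96196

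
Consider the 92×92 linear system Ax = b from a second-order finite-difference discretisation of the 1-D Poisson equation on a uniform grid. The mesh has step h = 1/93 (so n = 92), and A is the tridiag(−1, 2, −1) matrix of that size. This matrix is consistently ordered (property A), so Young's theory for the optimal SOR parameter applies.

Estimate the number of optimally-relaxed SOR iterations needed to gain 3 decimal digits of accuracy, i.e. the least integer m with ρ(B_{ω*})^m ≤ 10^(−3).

½·tridiag(1,0,1) at n=92: λ_k = cos(kπ/93); max |λ| at k=1 ⇒ ρ_J = cos(π/93) ≈ 0.9994295.
root = sin(π/93) = 0.0337741  (since 1−cos² = sin²).
ω* = 2/(1+0.0337741) = 1.9346586
Hence ρ(B_{ω*}) = 1.9346586 − 1 = 0.9346586.
m ≥ 3·ln10 / (−ln 0.9346586) = 102.225; smallest integer m = 103.

m = 103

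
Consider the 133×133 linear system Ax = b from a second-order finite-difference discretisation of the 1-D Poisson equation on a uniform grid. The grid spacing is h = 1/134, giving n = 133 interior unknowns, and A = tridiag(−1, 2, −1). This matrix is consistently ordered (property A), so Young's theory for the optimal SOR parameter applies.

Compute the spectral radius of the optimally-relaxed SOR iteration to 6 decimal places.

ρ_SOR = 0.954189

n=133: λ(B_J) = 1 − λ(A)/2 = cos(kπ/134); k=1 gives ρ_J = 0.999725.
root = sin(π/134) = 0.0234426  (since 1−cos² = sin²).
[ω*] 2 ÷ (1 + 0.0234426) = 2 ÷ 1.0234426 = 1.954189.
ρ_SOR = ω* − 1 ≈ 0.954189.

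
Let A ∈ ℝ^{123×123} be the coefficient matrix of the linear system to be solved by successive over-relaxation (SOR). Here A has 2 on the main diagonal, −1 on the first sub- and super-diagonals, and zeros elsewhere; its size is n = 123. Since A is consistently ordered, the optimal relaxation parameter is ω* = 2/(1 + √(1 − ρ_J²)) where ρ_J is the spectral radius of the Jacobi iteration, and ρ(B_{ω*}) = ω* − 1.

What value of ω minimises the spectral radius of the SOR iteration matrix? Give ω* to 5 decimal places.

ω* = 1.95059

ρ_J = max_k |cos(kπ/124)| = cos(π/124) = 0.99968
1 − cos²(π/124) = sin²(π/124) ⇒ √(1−ρ_J²) = sin(π/124) = 0.025333.
Young: ω* = 2/(1+√(1−ρ_J²)) = 2/(1+0.025333) = 2/1.025333 = 1.95059.
and ρ(B_{ω*}) = 1.95059 − 1 = 0.95059.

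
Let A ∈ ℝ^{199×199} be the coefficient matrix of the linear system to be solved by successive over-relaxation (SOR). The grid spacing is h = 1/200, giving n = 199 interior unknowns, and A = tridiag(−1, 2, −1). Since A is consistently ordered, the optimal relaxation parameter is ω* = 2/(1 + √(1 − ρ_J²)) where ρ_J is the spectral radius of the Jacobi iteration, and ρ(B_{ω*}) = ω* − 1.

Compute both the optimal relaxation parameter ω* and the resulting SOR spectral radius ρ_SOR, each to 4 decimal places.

ω* = 1.9691, ρ_SOR = 0.9691

ρ_J = max_k |cos(kπ/200)| = cos(π/200) = 0.9999
√(1 − cos²(π/200)) = sin(π/200) ≈ 0.01571.
So ω* = 2/1.01571 = 1.9691 (Young).
Hence ρ(B_{ω*}) = 1.9691 − 1 = 0.9691.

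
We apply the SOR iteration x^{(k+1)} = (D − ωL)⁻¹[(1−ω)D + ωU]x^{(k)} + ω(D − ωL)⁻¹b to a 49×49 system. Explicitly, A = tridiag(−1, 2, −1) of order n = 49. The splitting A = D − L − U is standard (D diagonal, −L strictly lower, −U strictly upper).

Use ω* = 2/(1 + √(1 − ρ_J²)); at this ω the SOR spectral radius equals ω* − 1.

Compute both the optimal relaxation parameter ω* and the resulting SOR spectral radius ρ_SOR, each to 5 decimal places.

n=49: λ(B_J) = 1 − λ(A)/2 = cos(kπ/50); k=1 gives ρ_J = 0.99803.
root = sin(π/50) = 0.062791  (since 1−cos² = sin²).
ω* = 2/(1 + 0.062791) = 2/1.062791 = 1.88184.
ρ_SOR = ω* − 1 ≈ 0.88184.

ω* = 1.88184, ρ_SOR = 0.88184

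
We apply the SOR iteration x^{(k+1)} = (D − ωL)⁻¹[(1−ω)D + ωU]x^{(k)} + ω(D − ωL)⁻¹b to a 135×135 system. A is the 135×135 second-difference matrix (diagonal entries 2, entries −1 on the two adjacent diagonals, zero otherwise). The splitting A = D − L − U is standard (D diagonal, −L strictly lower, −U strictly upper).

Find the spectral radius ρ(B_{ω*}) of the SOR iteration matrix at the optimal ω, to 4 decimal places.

With n=135, ρ(Jacobi) = cos(π/136) = 0.9997.
root = sin(π/136) = 0.02310  (since 1−cos² = sin²).
Young: ω* = 2/(1+√(1−ρ_J²)) = 2/(1+0.02310) = 2/1.02310 = 1.9548.
[ρ_SOR] ω* − 1 = 0.9548.

ρ_SOR = 0.9548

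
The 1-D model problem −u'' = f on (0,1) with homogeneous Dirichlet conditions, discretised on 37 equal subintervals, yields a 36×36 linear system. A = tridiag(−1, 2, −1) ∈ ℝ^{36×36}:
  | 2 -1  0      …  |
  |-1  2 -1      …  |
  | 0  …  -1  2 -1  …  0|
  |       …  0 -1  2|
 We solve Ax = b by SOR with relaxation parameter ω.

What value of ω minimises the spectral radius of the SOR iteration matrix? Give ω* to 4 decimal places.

½·tridiag(1,0,1) at n=36: λ_k = cos(kπ/37); max |λ| at k=1 ⇒ ρ_J = cos(π/37) ≈ 0.9964.
1 − cos²(π/37) = sin²(π/37) ⇒ √(1−ρ_J²) = sin(π/37) = 0.08481.
[ω*] 2 ÷ (1 + 0.08481) = 2 ÷ 1.08481 = 1.8436.
[ρ_SOR] ω* − 1 = 0.8436.

ω* = 1.8436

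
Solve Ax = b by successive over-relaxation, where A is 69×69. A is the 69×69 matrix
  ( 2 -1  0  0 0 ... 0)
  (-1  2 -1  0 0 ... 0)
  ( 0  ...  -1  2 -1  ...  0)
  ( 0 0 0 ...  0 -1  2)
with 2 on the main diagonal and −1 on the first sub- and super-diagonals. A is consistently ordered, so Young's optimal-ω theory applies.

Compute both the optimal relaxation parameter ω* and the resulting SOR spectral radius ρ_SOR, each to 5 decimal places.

ω* = 1.91412, ρ_SOR = 0.91412

B_J for the 69×69 system has eigenvalues cos(kπ/70); ρ_J = cos(π/70) = 0.99899.
√(1 − cos²(π/70)) = sin(π/70) ≈ 0.044865.
ω* = 2/(1+0.044865) = 1.91412
Hence ρ(B_{ω*}) = 1.91412 − 1 = 0.91412.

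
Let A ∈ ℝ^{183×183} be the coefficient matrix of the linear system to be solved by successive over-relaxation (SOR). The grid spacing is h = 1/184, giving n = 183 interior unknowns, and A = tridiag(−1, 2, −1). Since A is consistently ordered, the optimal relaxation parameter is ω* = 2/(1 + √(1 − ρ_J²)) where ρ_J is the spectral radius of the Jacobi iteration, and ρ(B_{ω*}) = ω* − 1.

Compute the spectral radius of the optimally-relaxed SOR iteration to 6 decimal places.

B_J for the 183×183 system has eigenvalues cos(kπ/184); ρ_J = cos(π/184) = 0.999854.
√(1−ρ_J²) simplifies to sin(π/184) = 0.0170730.
[ω*] 2 ÷ (1 + 0.0170730) = 2 ÷ 1.0170730 = 1.966427.
At ω = 1.966427 every |λ(B_ω)| = ω−1, so ρ_SOR = 0.966427.

ρ_SOR = 0.966427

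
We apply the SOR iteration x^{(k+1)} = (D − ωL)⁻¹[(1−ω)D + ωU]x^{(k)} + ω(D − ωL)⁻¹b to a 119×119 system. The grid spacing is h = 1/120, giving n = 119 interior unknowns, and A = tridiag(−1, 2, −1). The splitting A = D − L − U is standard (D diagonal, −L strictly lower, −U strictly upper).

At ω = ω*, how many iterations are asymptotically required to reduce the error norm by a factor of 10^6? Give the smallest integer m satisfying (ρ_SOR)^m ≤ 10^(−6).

n=119: λ(B_J) = 1 − λ(A)/2 = cos(kπ/120); k=1 gives ρ_J = 0.9996573.
√(1 − cos²(π/120)) = sin(π/120) ≈ 0.0261769.
ω* = 2/(1 + 0.0261769) = 2/1.0261769 = 1.9489817.
ρ(B_{ω*}) = ω*−1 = 0.9489817
(0.9489817)^m ≤ 10^{−6}  ⇒  m·ln(0.9489817) ≤ −6·ln10  ⇒  m ≥ 263.827  ⇒  m = 264

m = 264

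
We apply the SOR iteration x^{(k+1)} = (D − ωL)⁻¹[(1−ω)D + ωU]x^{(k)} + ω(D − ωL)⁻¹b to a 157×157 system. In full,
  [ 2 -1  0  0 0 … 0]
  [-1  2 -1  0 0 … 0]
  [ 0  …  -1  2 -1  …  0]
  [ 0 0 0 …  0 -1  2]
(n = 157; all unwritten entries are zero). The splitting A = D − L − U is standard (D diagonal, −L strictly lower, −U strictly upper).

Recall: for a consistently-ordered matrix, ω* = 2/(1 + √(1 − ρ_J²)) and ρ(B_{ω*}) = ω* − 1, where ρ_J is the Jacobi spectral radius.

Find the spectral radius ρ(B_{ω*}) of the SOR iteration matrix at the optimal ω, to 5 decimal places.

ρ_SOR = 0.96101

spectrum of D⁻¹(L+U) = {cos(kπ/158) : 1≤k≤157}; ρ_J = cos(π/158) = 0.99980.
root = sin(π/158) = 0.019882  (since 1−cos² = sin²).
[ω*] 2 ÷ (1 + 0.019882) = 2 ÷ 1.019882 = 1.96101.
[ρ_SOR] ω* − 1 = 0.96101.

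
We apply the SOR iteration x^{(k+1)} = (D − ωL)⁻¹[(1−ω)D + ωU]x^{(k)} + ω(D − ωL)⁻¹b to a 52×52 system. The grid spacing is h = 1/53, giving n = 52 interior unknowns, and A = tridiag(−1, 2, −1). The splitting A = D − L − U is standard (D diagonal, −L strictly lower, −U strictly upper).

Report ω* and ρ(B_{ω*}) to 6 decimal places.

B_J for the 52×52 system has eigenvalues cos(kπ/53); ρ_J = cos(π/53) = 0.998244.
root = sin(π/53) = 0.0592406  (since 1−cos² = sin²).
So ω* = 2/1.0592406 = 1.888145 (Young).
and ρ(B_{ω*}) = 1.888145 − 1 = 0.888145.

ω* = 1.888145, ρ_SOR = 0.888145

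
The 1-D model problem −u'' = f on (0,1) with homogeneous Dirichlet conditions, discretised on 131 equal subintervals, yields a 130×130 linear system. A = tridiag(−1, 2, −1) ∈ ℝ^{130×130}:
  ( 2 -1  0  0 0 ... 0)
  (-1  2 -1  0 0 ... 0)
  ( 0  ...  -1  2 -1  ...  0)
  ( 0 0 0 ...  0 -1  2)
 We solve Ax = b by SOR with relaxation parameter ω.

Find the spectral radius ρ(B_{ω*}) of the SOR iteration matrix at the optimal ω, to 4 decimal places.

spectrum of D⁻¹(L+U) = {cos(kπ/131) : 1≤k≤130}; ρ_J = cos(π/131) = 0.9997.
√(1−ρ_J²) = |sin(π/131)| = 0.02398
Young: ω* = 2/(1+√(1−ρ_J²)) = 2/(1+0.02398) = 2/1.02398 = 1.9532.
At ω = 1.9532 every |λ(B_ω)| = ω−1, so ρ_SOR = 0.9532.

ρ_SOR = 0.9532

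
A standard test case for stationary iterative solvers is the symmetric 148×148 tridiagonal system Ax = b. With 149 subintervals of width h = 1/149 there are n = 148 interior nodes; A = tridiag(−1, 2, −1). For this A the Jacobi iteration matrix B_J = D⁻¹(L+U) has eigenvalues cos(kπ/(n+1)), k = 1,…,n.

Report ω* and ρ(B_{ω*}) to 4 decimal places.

With n=148, ρ(Jacobi) = cos(π/149) = 0.9998.
√(1−ρ_J²) = |sin(π/149)| = 0.02108
So ω* = 2/1.02108 = 1.9587 (Young).
At ω = 1.9587 every |λ(B_ω)| = ω−1, so ρ_SOR = 0.9587.

ω* = 1.9587, ρ_SOR = 0.9587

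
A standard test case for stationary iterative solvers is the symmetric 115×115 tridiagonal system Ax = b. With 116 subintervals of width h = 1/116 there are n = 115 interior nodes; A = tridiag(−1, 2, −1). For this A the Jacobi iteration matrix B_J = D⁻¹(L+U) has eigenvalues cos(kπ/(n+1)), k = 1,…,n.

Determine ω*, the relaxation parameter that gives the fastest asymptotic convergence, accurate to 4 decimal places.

ω* = 1.9473

B_J for the 115×115 system has eigenvalues cos(kπ/116); ρ_J = cos(π/116) = 0.9996.
√(1−ρ_J²) simplifies to sin(π/116) = 0.02708.
ω* = 2/(1 + 0.02708) = 2/1.02708 = 1.9473.
ρ(B_{ω*}) = ω*−1 = 0.9473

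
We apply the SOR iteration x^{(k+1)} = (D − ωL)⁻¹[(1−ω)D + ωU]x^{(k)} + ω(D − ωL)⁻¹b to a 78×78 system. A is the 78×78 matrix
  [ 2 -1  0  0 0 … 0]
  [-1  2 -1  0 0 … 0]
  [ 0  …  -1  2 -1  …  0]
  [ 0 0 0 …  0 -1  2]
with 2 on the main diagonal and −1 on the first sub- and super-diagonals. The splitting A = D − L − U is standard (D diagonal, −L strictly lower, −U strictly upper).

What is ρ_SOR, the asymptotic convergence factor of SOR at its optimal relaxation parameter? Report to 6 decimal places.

With n=78, ρ(Jacobi) = cos(π/79) = 0.999209.
√(1−ρ_J²) = |sin(π/79)| = 0.0397565
Then 2/(1+√(1−ρ_J²)) = 2/(1+0.0397565); ω* = 2/1.0397565 = 1.923527.
[ρ_SOR] ω* − 1 = 0.923527.

ρ_SOR = 0.923527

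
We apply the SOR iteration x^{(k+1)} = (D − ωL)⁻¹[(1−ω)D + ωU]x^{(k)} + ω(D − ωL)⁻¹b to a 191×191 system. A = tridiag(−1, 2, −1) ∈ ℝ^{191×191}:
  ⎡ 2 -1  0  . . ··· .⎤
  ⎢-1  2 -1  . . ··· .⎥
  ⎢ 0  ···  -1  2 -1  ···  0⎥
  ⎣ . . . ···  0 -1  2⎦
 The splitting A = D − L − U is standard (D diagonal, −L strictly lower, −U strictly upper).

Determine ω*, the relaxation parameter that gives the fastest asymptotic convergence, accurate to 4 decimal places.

ω* = 1.9678

n=191: λ(B_J) = 1 − λ(A)/2 = cos(kπ/192); k=1 gives ρ_J = 0.9999.
√(1−ρ_J²) = |sin(π/192)| = 0.01636
ω* = 2 / (1 + 0.01636) = 2 / 1.01636 ≈ 1.9678.
ρ_SOR = ω* − 1 ≈ 0.9678.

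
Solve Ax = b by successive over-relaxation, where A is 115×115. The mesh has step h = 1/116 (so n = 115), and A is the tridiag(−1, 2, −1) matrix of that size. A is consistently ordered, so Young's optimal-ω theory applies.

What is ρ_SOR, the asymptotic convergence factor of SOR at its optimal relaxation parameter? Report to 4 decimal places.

ρ_SOR = 0.9473

B_J for the 115×115 system has eigenvalues cos(kπ/116); ρ_J = cos(π/116) = 0.9996.
√(1−ρ_J²) simplifies to sin(π/116) = 0.02708.
Then 2/(1+√(1−ρ_J²)) = 2/(1+0.02708); ω* = 2/1.02708 = 1.9473.
Hence ρ(B_{ω*}) = 1.9473 − 1 = 0.9473.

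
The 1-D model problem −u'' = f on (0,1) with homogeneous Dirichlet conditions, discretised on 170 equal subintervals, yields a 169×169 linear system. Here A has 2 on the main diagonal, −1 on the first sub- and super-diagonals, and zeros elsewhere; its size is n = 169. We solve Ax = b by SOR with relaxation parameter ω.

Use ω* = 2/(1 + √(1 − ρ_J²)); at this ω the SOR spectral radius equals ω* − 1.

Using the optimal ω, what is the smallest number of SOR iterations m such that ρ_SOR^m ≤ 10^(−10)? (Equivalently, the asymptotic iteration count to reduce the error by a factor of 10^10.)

With n=169, ρ(Jacobi) = cos(π/170) = 0.9998293.
1 − cos²(π/170) = sin²(π/170) ⇒ √(1−ρ_J²) = sin(π/170) = 0.0184789.
Young: ω* = 2/(1+√(1−ρ_J²)) = 2/(1+0.0184789) = 2/1.0184789 = 1.9637127.
Hence ρ(B_{ω*}) = 1.9637127 − 1 = 0.9637127.
10·ln10 = 23.0259; −ln(0.9637127) = 0.0369621; m = ⌈23.0259/0.0369621⌉ = ⌈622.960⌉ = 623.

m = 623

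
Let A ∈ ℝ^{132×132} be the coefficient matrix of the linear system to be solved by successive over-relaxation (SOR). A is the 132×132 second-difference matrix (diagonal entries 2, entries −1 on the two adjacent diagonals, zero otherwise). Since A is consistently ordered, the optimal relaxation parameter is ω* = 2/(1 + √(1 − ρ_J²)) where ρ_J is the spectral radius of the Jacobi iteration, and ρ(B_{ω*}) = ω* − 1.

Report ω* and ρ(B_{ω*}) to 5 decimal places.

With n=132, ρ(Jacobi) = cos(π/133) = 0.99972.
√(1−ρ_J²) = |sin(π/133)| = 0.023619
ω* = 2/(1 + 0.023619) = 2/1.023619 = 1.95385.
ρ(B_{ω*}) = ω*−1 = 0.95385

ω* = 1.95385, ρ_SOR = 0.95385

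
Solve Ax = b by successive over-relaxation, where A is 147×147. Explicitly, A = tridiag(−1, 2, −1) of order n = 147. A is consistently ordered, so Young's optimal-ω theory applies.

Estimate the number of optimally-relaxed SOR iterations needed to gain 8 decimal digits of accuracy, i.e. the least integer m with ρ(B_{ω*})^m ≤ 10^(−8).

[ρ_J] n=147: ρ(B_J) = cos(π/(n+1)) = cos(π/148) = 0.9997747.
√(1 − cos²(π/148)) = sin(π/148) ≈ 0.0212254.
ω* = 2 / (1 + 0.0212254) = 2 / 1.0212254 ≈ 1.9584315.
ρ_SOR = ω* − 1 = 1.9584315 − 1 = 0.9584315.
m ≥ 8·ln10 / (−ln 0.9584315) = 433.865; smallest integer m = 434.

m = 434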